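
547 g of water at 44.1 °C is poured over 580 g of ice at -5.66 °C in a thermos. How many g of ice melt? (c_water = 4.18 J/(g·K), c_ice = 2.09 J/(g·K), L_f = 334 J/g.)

m_melted ≈ 281 g

Cooling the water to 0 °C releases 547×4.18×44.1 = 100833 J.
Of that, 580×2.09×5.66 = 6861.1 J goes to bring the ice to 0 °C, leaving 93972 J.
Melting all 580 g of ice would need 580×334 = 193720 J.
Since 93972 < 193720 J, not all the ice melts; equilibrium is at 0 °C.
m_melted×334 = 93972  ⇒  m_melted ≈ 281.4 g.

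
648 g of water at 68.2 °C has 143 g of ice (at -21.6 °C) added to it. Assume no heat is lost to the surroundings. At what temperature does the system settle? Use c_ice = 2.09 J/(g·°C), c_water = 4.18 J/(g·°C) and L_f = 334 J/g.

T_f ≈ 39.5 °C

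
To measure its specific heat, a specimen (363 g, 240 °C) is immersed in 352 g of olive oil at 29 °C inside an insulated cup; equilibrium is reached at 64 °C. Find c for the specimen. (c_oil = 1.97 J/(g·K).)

c ≈ 0.38 J/(g·K)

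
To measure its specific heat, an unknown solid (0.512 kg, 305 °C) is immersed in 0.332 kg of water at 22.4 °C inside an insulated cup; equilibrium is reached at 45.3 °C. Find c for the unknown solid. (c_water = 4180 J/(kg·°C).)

m_s c (T_s − T_f) = m_water c_water (T_f − T_0):
0.512×c×(305 − 45.3) = 0.332×4180×(45.3 − 22.4)
132.97 c = 31780  ⇒  c ≈ 239 J/(kg·°C)

c ≈ 239 J/(kg·°C)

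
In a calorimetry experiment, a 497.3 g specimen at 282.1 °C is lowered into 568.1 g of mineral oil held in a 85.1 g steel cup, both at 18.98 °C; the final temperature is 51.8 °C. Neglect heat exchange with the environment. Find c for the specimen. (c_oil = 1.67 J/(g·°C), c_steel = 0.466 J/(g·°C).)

c ≈ 0.283 J/(g·°C)

Taking heat into each body as positive, Σ m c ΔT = 0:
497.3·c·(51.8 − 282.1) + 568.1·1.67·(51.8 − 18.98) + 85.1·0.466·(51.8 − 18.98) = 0
-114528 c = -32439
c = -32439/-114528 ≈ 0.2832 J/(g·°C)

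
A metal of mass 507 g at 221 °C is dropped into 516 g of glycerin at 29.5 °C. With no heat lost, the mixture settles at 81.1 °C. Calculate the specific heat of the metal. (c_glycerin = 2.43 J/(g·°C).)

Let T be the final temperature. ΣQ_i = 0:
507·c·(81.1 − 221) + 516·2.43·(81.1 − 29.5) = 0
-70929 c = -64700
c = -64700/-70929 ≈ 0.9122 J/(g·°C)

c ≈ 0.912 J/(g·°C)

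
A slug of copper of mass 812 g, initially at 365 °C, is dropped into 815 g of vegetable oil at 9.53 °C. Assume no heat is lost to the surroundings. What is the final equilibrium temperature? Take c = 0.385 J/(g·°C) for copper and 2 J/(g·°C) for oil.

T_f ≈ 66.7 °C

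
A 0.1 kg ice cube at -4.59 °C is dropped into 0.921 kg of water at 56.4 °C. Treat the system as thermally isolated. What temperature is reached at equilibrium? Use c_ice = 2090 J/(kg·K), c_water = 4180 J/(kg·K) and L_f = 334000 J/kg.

T_f ≈ 42.8 °C

Energy conservation, ΣQ = 0:
ice -4.59→0 °C: 0.1·2090·4.59 = 959.31; melt ice: 0.1·334000 = 33400; warm the meltwater: 418 T; water cools: 0.921·4180·(T − 56.4) = 3849.8(T − 56.4)
4267.8 T = 217128 − 34359 = 182768
T ≈ 42.83 °C — above 0 °C, consistent with complete melting.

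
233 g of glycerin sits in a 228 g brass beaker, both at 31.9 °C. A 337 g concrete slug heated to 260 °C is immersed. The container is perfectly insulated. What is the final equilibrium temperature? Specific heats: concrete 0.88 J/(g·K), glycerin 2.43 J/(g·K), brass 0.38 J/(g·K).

Taking heat into each body as positive, Σ m c ΔT = 0:
337×0.88×(T − 260) + 233×2.43×(T − 31.9) + 228×0.38×(T − 31.9) = 0
296.56(T − 260) + 566.19(T − 31.9) + 86.64(T − 31.9) = 0
949.39 T = 97931
T ≈ 103.15 °C

T_f ≈ 103.2 °C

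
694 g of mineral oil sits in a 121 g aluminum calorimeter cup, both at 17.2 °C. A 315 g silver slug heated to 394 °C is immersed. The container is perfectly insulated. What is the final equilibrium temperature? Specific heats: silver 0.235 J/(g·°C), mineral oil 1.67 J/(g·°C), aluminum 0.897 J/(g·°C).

T_f ≈ 38.0 °C

Taking heat into each body as positive, Σ m c ΔT = 0:
315·0.235·(T − 394) + 694·1.67·(T − 17.2) + 121·0.897·(T − 17.2) = 0
74.02(T − 394) + 1159(T − 17.2) + 108.54(T − 17.2) = 0
1341.5 T = 50967
T = 50967 / 1341.5 = 38 °C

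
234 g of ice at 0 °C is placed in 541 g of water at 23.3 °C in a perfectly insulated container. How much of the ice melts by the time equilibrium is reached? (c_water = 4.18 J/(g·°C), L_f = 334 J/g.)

m_melted ≈ 158 g

Heat available from the water dropping to 0 °C: 541·4.18·23.3 = 52690 J.
To melt every bit of ice: 234·334 = 78156 J.
52690 J < 78156 J, so only part of the ice melts and the system sits at 0 °C.
m_melt = 52690 / L_f = 157.8 g.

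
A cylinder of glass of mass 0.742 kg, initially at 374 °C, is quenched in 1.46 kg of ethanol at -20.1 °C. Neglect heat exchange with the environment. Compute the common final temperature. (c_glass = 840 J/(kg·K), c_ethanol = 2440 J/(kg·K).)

T_f ≈ 38.6 °C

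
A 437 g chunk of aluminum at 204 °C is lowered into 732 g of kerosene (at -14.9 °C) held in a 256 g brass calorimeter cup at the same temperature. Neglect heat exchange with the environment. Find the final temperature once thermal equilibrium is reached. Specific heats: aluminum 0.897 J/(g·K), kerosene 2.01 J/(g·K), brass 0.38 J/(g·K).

Heat gained plus heat lost sum to zero:
437·0.897·(T − 204) + 732·2.01·(T − (-14.9)) + 256·0.38·(T − (-14.9)) = 0
(391.99 + 1471.3 + 97.28) T = 391.99·204 + 1471.3·(-14.9) + 97.28·(-14.9)
T ≈ 28.87 °C

T_f ≈ 28.9 °C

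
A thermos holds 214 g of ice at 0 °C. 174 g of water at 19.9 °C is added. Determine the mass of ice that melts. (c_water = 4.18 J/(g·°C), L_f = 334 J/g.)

Heat available from the water dropping to 0 °C: 174·4.18·19.9 = 14474 J.
Fully melting the ice requires m_ice L_f = 214·334 = 71476 J.
Since 14474 < 71476 J, not all the ice melts; equilibrium is at 0 °C.
m_melted·334 = 14474  ⇒  m_melted ≈ 43.33 g.

m_melted ≈ 43.3 g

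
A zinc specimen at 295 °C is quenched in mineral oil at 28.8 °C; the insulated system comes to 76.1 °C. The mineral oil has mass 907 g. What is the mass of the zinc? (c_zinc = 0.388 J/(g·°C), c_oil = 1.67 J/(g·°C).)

m ≈ 844 g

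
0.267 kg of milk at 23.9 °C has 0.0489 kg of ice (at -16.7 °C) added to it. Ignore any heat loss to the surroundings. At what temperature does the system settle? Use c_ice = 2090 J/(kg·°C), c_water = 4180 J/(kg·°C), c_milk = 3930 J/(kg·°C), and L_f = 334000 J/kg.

Energy balance with sensible and latent terms:
warm ice to 0 °C: 0.0489·2090·(0 − (-16.7)) = 1706.8; fusion: m_ice L_f = 0.0489·334000 = 16333; warm the meltwater: 204.4 T; milk cools: 0.267·3930·(T − 23.9) = 1049.3(T − 23.9)
1253.7 T = 25079 − 18039 = 7039.2
T ≈ 5.61 °C (positive, so assuming full melt was valid).

T_f ≈ 5.6 °C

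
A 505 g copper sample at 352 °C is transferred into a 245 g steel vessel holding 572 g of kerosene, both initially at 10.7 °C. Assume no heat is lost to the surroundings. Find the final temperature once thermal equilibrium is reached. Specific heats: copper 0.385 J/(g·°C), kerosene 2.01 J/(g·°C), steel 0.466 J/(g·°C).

T_f is the heat-capacity-weighted average of the initial temperatures:
T_f = (194.43*352 + 1149.7*10.7 + 114.17*10.7) / (194.43 + 1149.7 + 114.17)
    = 81961 / 1458.3 ≈ 56.20 °C

T_f ≈ 56.2 °C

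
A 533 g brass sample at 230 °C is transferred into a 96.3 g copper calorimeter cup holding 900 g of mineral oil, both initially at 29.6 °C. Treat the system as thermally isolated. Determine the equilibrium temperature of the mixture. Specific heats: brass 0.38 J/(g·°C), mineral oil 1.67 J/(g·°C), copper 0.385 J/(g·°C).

Let T be the final temperature. ΣQ_i = 0:
533×0.38×(T − 230) + 900×1.67×(T − 29.6) + 96.3×0.385×(T − 29.6) = 0
202.54(T − 230) + 1503(T − 29.6) + 37.08(T − 29.6) = 0
1742.6 T = 92170
T = 92170/1742.6 ≈ 52.89 °C

T_f ≈ 52.9 °C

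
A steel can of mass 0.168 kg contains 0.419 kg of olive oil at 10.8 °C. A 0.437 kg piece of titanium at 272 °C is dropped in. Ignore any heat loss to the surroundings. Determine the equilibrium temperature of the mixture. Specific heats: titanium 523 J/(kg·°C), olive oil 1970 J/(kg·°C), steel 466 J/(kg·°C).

T_f ≈ 63.5 °C

Setting the total heat transfer to zero:
0.437·523·(T − 272) + 0.419·1970·(T − 10.8) + 0.168·466·(T − 10.8) = 0
228.55(T − 272) + 825.43(T − 10.8) + 78.29(T − 10.8) = 0
1132.3 T = 71926
T = 71926/1132.3 ≈ 63.52 °C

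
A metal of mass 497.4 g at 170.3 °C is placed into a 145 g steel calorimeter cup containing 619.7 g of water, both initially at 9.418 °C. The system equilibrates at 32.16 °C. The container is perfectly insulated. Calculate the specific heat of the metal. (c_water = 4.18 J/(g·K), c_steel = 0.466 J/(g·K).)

c ≈ 0.88 J/(g·K)

Conservation of energy gives ΣQ = 0:
497.4×c×(32.16 − 170.3) + 619.7×4.18×(32.16 − 9.418) + 145×0.466×(32.16 − 9.418) = 0
-68711 c = -60446
c = -60446/-68711 ≈ 0.8797 J/(g·K)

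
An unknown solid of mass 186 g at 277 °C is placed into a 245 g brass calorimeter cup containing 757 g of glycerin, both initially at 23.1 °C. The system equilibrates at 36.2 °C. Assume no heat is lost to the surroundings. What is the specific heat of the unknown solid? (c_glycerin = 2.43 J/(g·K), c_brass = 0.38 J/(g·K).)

c ≈ 0.565 J/(g·K)

Taking heat into each body as positive, Σ m c ΔT = 0:
186×c×(36.2 − 277) + 757×2.43×(36.2 − 23.1) + 245×0.38×(36.2 − 23.1) = 0
-44789 c = -25317
c = -25317/-44789 ≈ 0.5653 J/(g·K)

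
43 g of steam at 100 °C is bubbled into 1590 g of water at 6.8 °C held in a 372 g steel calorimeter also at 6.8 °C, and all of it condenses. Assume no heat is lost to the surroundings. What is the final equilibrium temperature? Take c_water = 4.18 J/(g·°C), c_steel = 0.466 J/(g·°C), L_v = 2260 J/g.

T_f ≈ 23.1 °C

Energy balance with sensible and latent terms:
steam→water at 100 °C releases m L_v = 43×2260 = 97180; condensed water 100 °C→T: 179.74(T − 100); water warms: 1590×4.18×(T − 6.8) = 6646.2(T − 6.8); steel cup: 372×0.466×(T − 6.8) = 173.35(T − 6.8)
6999.3 T = 97180 + 17974 + 46373 = 161527
T ≈ 23.08 °C — below 100 °C, confirming all the steam condensed.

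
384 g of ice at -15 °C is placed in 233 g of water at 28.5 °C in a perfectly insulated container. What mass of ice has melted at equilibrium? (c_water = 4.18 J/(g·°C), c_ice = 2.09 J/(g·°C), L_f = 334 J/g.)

m_melted ≈ 47.1 g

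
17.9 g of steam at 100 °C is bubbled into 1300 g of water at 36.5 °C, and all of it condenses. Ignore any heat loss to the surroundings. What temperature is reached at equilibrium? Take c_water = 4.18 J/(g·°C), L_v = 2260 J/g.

Heat gained plus heat lost sum to zero:
condense steam: −17.9·2260 = −40454
  condensate cools 100→T: 17.9·4.18·(T − 100) = 74.82(T − 100)
  water warms: 1300·4.18·(T − 36.5) = 5434(T − 36.5)
5508.8 T = 40454 + 7482.2 + 198341 = 246277
T ≈ 44.71 °C — below 100 °C, confirming all the steam condensed.

T_f ≈ 44.7 °C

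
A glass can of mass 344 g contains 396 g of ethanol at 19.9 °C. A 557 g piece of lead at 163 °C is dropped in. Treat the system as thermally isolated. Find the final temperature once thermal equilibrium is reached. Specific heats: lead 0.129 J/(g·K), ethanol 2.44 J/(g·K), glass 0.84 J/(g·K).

T_f ≈ 27.6 °C

Setting the total heat transfer to zero:
557·0.129·(T − 163) + 396·2.44·(T − 19.9) + 344·0.84·(T − 19.9) = 0
71.85(T − 163) + 966.24(T − 19.9) + 288.96(T − 19.9) = 0
(71.85 + 966.24 + 288.96) T = 71.85·163 + 966.24·19.9 + 288.96·19.9
T = 36691/1327.1 ≈ 27.65 °C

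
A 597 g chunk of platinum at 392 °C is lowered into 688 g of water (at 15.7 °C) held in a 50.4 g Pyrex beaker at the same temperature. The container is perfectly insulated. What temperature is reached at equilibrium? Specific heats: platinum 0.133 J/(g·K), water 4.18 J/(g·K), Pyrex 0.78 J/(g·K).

Net heat exchanged in the isolated system is zero:
597*0.133*(T − 392) + 688*4.18*(T − 15.7) + 50.4*0.78*(T − 15.7) = 0
2994.6 T = 76893
T ≈ 25.68 °C

T_f ≈ 25.7 °C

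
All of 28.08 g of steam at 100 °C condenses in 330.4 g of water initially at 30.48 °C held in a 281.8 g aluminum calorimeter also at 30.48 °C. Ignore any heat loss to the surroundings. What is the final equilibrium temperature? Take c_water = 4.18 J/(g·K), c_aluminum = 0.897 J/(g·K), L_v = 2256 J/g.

Sum of m c ΔT and latent-heat terms is zero:
condense steam: −28.08×2256 = −63348
  condensed water 100 °C→T: 117.37(T − 100)
  water warms: 330.4×4.18×(T − 30.48) = 1381.1(T − 30.48)
  aluminum cup: 281.8×0.897×(T − 30.48) = 252.77(T − 30.48)
1751.2 T = 63348 + 11737 + 49800 = 124886
T ≈ 71.31 °C (< 100 °C, so full condensation is consistent).

T_f ≈ 71.3 °C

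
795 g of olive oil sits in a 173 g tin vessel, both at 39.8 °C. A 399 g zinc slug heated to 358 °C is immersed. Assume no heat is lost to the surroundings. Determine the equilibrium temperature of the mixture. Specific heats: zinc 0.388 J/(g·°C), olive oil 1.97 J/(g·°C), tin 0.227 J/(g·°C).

Setting the total heat transfer to zero:
399·0.388·(T − 358) + 795·1.97·(T − 39.8) + 173·0.227·(T − 39.8) = 0
1760.2 T = 119318
T ≈ 67.79 °C

T_f ≈ 67.8 °C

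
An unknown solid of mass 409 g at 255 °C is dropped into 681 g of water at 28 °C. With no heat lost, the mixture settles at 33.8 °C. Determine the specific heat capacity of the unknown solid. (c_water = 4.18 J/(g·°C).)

Heat gained plus heat lost sum to zero:
409·c·(33.8 − 255) + 681·4.18·(33.8 − 28) = 0
-90471 c = -16510
c = -16510/-90471 ≈ 0.1825 J/(g·°C)

c ≈ 0.182 J/(g·°C)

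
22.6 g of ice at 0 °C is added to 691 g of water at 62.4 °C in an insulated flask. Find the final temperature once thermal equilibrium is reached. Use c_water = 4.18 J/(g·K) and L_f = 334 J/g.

T_f ≈ 57.9 °C

Net heat exchanged in the isolated system is zero:
latent heat to melt: 22.6×334 = 7548.4
  meltwater 0→T: 22.6×4.18×T = 94.47 T
  water cools: 691×4.18×(T − 62.4) = 2888.4(T − 62.4)
2982.8 T = 180235 − 7548.4 = 172687
T ≈ 57.89 °C (positive, so assuming full melt was valid).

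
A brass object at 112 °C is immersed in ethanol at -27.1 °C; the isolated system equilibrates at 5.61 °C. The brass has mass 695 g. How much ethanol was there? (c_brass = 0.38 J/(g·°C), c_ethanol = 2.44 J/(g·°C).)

|Q_brass| = |Q_ethanol|:
695×0.38×(112 − 5.61) = m×2.44×(5.61 − (-27.1))
79.81 m = 28098  ⇒  m ≈ 352 g

m ≈ 352 g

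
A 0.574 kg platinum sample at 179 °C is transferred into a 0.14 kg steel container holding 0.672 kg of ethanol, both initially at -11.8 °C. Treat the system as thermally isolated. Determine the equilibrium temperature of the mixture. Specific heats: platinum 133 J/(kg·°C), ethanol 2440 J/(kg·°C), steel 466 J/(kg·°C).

T_f ≈ -3.6 °C

Net heat exchanged in the isolated system is zero:
0.574·133·(T − 179) + 0.672·2440·(T − (-11.8)) + 0.14·466·(T − (-11.8)) = 0
76.34(T − 179) + 1639.7(T − (-11.8)) + 65.24(T − (-11.8)) = 0
(76.34 + 1639.7 + 65.24) T = 76.34·179 + 1639.7·(-11.8) + 65.24·(-11.8)
T = -6452.8/1781.3 ≈ -3.62 °C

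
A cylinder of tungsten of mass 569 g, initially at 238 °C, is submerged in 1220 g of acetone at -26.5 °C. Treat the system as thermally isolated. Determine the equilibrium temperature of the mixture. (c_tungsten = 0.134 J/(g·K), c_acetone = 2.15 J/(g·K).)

T_f ≈ -19.0 °C

Heat gained plus heat lost sum to zero:
569*0.134*(T − 238) + 1220*2.15*(T − (-26.5)) = 0
76.25(T − 238) + 2623(T − (-26.5)) = 0
2699.2 T = -51363
T = -51363/2699.2 ≈ -19.03 °C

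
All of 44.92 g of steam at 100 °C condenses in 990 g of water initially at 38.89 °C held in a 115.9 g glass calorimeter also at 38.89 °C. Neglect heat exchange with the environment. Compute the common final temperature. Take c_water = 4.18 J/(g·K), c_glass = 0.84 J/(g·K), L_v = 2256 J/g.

Taking heat into each body as positive, Σ m c ΔT = 0:
steam→water at 100 °C releases m L_v = 44.92×2256 = 101340
  condensed water 100 °C→T: 187.77(T − 100)
  water warms: 990×4.18×(T − 38.89) = 4138.2(T − 38.89)
  cup: 97.36(T − 38.89)
4423.3 T = 101340 + 18777 + 164721 = 284837
T ≈ 64.39 °C (< 100 °C, so full condensation is consistent).

T_f ≈ 64.4 °C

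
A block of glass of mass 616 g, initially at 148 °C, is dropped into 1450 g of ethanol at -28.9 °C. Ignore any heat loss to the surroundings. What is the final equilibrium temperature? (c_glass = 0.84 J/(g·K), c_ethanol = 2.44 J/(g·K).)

T_f ≈ -6.3 °C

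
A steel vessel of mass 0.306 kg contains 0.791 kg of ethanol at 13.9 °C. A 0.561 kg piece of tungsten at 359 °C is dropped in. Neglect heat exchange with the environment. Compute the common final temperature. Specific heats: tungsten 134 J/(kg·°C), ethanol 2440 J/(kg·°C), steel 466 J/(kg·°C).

T_f ≈ 26.0 °C

T_f = Σ m_i c_i T_i / Σ m_i c_i:
T_f = (75.17*359 + 1930*13.9 + 142.6*13.9) / (75.17 + 1930 + 142.6)
    = 55797 / 2147.8 ≈ 25.98 °C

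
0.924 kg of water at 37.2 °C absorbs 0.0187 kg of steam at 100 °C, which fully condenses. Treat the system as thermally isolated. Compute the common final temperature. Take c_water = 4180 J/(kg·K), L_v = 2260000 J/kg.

T_f ≈ 49.2 °C

Net heat exchanged in the isolated system is zero:
steam→water at 100 °C releases m L_v = 0.0187×2260000 = 42262; condensed water 100 °C→T: 78.17(T − 100); original water: 3862.3(T − 37.2)
3940.5 T = 42262 + 7816.6 + 143678 = 193757
T ≈ 49.17 °C (< 100 °C, so full condensation is consistent).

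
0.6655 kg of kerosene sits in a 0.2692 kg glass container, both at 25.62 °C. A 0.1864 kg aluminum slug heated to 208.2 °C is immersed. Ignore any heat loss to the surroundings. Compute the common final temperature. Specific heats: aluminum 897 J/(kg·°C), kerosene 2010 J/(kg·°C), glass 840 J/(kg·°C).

T_f ≈ 43.3 °C

Setting the total heat transfer to zero:
0.1864×897×(T − 208.2) + 0.6655×2010×(T − 25.62) + 0.2692×840×(T − 25.62) = 0
167.2(T − 208.2) + 1337.7(T − 25.62) + 226.13(T − 25.62) = 0
1731 T = 74875
T ≈ 43.26 °C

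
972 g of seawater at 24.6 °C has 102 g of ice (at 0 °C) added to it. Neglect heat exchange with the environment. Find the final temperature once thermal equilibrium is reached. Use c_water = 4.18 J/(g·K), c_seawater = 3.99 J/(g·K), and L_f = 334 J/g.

Energy balance with sensible and latent terms:
fusion: m_ice L_f = 102×334 = 34068; meltwater 0→T: 102×4.18×T = 426.36 T; seawater: 3878.3(T − 24.6)
4304.6 T = 95406 − 34068 = 61338
T ≈ 14.25 °C (positive, so assuming full melt was valid).

T_f ≈ 14.2 °C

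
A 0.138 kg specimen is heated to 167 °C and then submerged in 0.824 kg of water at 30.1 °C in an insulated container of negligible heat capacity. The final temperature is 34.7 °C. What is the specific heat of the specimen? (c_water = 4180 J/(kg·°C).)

c ≈ 868 J/(kg·°C)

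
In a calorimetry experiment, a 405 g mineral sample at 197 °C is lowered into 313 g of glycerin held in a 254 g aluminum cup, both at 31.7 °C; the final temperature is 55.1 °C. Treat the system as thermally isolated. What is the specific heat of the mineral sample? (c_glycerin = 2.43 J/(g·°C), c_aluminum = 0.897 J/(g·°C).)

c ≈ 0.402 J/(g·°C)

Heat gained plus heat lost sum to zero:
405·c·(55.1 − 197) + 313·2.43·(55.1 − 31.7) + 254·0.897·(55.1 − 31.7) = 0
-57470 c = -23129
c = -23129/-57470 ≈ 0.4025 J/(g·°C)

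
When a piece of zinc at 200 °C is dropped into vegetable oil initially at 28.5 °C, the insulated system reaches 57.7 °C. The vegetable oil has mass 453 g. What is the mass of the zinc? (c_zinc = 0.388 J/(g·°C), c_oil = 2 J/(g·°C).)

|Q_zinc| = |Q_oil|:
m×0.388×(200 − 57.7) = 453×2×(57.7 − 28.5)
55.21 m = 26455  ⇒  m ≈ 479.2 g

m ≈ 479 g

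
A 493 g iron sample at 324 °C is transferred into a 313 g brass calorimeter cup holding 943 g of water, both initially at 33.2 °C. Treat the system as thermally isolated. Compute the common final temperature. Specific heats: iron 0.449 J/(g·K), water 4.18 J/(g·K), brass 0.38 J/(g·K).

T_f ≈ 48.2 °C

Conservation of energy gives ΣQ = 0:
493×0.449×(T − 324) + 943×4.18×(T − 33.2) + 313×0.38×(T − 33.2) = 0
221.36(T − 324) + 3941.7(T − 33.2) + 118.94(T − 33.2) = 0
(221.36 + 3941.7 + 118.94) T = 221.36×324 + 3941.7×33.2 + 118.94×33.2
T = 206534 / 4282 = 48.2 °C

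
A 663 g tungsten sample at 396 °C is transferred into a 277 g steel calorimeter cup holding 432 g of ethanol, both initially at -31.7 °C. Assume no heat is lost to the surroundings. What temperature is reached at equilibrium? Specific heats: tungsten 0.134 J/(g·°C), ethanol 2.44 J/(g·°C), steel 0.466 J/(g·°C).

T_f ≈ -1.8 °C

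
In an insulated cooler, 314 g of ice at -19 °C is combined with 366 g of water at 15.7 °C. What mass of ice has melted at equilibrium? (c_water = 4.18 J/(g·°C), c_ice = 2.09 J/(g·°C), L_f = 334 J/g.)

Cooling the water to 0 °C releases 366·4.18·15.7 = 24019 J.
Of that, 314·2.09·19 = 12469 J goes to bring the ice to 0 °C, leaving 11550 J.
Melting all 314 g of ice would need 314·334 = 104876 J.
11550 J < 104876 J, so only part of the ice melts and the system sits at 0 °C.
m_melted·334 = 11550  ⇒  m_melted ≈ 34.58 g.

m_melted ≈ 34.6 g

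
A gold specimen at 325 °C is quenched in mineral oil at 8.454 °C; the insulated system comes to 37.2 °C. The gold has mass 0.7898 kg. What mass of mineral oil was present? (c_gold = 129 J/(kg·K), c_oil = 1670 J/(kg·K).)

m ≈ 0.611 kg

Conservation of energy gives ΣQ = 0:
0.7898·129·(37.2 − 325) + m·1670·(37.2 − 8.454) = 0
48006 m = 29322
m = 29322/48006 ≈ 0.6108 kg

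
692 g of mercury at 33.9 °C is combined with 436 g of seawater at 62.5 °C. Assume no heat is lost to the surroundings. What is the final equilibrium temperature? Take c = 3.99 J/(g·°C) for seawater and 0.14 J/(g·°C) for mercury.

With ΣQ=0 the equilibrium temperature is the m·c-weighted mean:
T_f = (1739.6×62.5 + 96.88×33.9) / (1739.6 + 96.88)
    = 112012 / 1836.5 ≈ 60.99 °C

T_f ≈ 61.0 °C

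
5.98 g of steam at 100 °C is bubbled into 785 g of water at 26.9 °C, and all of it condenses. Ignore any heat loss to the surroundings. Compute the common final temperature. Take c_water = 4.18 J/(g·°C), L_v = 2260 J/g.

T_f ≈ 31.5 °C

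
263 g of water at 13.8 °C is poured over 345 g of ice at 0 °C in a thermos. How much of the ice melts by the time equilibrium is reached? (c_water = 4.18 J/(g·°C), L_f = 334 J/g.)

m_melted ≈ 45.4 g

Heat available from the water dropping to 0 °C: 263·4.18·13.8 = 15171 J.
Fully melting the ice requires m_ice L_f = 345·334 = 115230 J.
15171 J < 115230 J, so only part of the ice melts and the system sits at 0 °C.
Mass melted = 15171/334 ≈ 45.42 g.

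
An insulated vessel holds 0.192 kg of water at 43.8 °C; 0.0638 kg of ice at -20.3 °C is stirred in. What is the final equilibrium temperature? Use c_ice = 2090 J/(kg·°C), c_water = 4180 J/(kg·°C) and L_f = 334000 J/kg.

T_f ≈ 10.4 °C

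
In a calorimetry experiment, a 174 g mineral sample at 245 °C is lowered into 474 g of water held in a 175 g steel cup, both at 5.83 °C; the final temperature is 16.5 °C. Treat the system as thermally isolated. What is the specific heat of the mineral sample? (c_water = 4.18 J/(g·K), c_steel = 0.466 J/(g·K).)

Net heat exchanged in the isolated system is zero:
174·c·(16.5 − 245) + 474·4.18·(16.5 − 5.83) + 175·0.466·(16.5 − 5.83) = 0
-39759 c = -22011
c = -22011/-39759 ≈ 0.5536 J/(g·K)

c ≈ 0.554 J/(g·K)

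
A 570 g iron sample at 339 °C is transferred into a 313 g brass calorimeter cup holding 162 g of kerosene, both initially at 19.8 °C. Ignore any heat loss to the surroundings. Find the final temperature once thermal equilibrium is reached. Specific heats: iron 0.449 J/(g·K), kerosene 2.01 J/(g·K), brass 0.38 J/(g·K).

Let T be the final temperature. ΣQ_i = 0:
570·0.449·(T − 339) + 162·2.01·(T − 19.8) + 313·0.38·(T − 19.8) = 0
255.93(T − 339) + 325.62(T − 19.8) + 118.94(T − 19.8) = 0
700.49 T = 95563
T = 95563 / 700.49 = 136 °C

T_f ≈ 136.4 °C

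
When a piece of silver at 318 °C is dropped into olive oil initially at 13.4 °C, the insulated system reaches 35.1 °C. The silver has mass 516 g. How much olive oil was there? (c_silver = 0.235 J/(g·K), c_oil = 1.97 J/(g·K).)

m ≈ 802 g

Heat lost by the silver = heat gained by the oil:
516·0.235·(318 − 35.1) = m·1.97·(35.1 − 13.4)
42.75 m = 34304  ⇒  m ≈ 802.5 g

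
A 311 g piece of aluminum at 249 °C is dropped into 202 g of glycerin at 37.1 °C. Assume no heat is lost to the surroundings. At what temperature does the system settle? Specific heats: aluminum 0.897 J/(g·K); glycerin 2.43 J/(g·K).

T_f ≈ 113.9 °C

With ΣQ=0 the equilibrium temperature is the m·c-weighted mean:
T_f = (278.97*249 + 490.86*37.1) / (278.97 + 490.86)
    = 87674 / 769.83 ≈ 113.89 °C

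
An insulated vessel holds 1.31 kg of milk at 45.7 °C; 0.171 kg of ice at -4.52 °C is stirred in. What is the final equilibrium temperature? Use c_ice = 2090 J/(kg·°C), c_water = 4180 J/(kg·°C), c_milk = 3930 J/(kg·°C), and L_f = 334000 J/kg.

T_f ≈ 30.1 °C

Conservation of energy gives ΣQ = 0:
ice -4.52→0 °C: 0.171·2090·4.52 = 1615.4; melt ice: 0.171·334000 = 57114; meltwater 0→T: 0.171·4180·T = 714.78 T; milk cools: 1.31·3930·(T − 45.7) = 5148.3(T − 45.7)
5863.1 T = 235277 − 58729 = 176548
T ≈ 30.11 °C — above 0 °C, consistent with complete melting.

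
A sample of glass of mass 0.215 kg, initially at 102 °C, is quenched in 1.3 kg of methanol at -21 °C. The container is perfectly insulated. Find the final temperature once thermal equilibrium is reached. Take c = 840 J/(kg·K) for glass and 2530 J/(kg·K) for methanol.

T_f = Σ m_i c_i T_i / Σ m_i c_i:
T_f = (180.6·102 + 3289·(-21)) / (180.6 + 3289)
    = -50648 / 3469.6 ≈ -14.60 °C

T_f ≈ -14.6 °C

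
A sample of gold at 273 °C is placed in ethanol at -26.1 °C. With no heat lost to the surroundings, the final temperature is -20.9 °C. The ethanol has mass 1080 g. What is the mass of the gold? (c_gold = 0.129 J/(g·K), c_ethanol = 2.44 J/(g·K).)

Let T be the final temperature. ΣQ_i = 0:
m×0.129×(-20.9 − 273) + 1080×2.44×(-20.9 − (-26.1)) = 0
-37.91 m = -13703
m = -13703/-37.91 ≈ 361.4 g

m ≈ 361 g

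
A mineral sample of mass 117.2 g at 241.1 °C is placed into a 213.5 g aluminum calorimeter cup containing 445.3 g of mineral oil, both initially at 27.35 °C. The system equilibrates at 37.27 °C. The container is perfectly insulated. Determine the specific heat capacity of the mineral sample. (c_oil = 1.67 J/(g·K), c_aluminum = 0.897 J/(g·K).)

Heat gained plus heat lost sum to zero:
117.2×c×(37.27 − 241.1) + 445.3×1.67×(37.27 − 27.35) + 213.5×0.897×(37.27 − 27.35) = 0
-23889 c = -9276.8
c = -9276.8/-23889 ≈ 0.3883 J/(g·K)

c ≈ 0.388 J/(g·K)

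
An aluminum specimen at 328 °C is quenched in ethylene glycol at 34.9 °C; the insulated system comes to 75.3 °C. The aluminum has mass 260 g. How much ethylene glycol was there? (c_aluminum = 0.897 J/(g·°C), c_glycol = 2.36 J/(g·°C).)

m ≈ 618 g

Heat gained plus heat lost sum to zero:
260·0.897·(75.3 − 328) + m·2.36·(75.3 − 34.9) = 0
95.34 m = 58935
m = 58935/95.34 ≈ 618.1 g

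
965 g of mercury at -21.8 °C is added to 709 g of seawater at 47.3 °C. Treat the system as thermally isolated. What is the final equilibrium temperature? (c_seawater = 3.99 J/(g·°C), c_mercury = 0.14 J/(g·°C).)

T_f ≈ 44.2 °C

Setting the total heat transfer to zero:
709*3.99*(T − 47.3) + 965*0.14*(T − (-21.8)) = 0
2828.9(T − 47.3) + 135.1(T − (-21.8)) = 0
2964 T = 130862
T = 130862 / 2964 = 44.2 °C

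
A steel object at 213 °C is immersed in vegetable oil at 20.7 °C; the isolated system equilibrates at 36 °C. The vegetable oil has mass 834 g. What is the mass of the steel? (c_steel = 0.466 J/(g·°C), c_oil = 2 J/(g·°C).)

Heat lost by the steel = heat gained by the oil:
m×0.466×(213 − 36) = 834×2×(36 − 20.7)
82.48 m = 25520  ⇒  m ≈ 309.4 g

m ≈ 309 g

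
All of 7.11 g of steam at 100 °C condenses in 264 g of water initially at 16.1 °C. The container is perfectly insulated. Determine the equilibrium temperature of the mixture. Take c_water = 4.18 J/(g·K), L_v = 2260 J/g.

Heat gained plus heat lost sum to zero:
latent heat released on condensation: 7.11×2260 = 16069; condensed water 100 °C→T: 29.72(T − 100); water warms: 264×4.18×(T − 16.1) = 1103.5(T − 16.1)
1133.2 T = 16069 + 2972 + 17767 = 36807
T ≈ 32.48 °C, under the boiling point, so the assumption holds.

T_f ≈ 32.5 °C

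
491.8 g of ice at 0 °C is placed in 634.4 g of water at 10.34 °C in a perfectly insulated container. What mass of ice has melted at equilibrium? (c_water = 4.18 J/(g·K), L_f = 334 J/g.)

m_melted ≈ 82.1 g

Water can give up m c ΔT = 634.4×4.18×10.34 = 27420 J before reaching 0 °C.
Fully melting the ice requires m_ice L_f = 491.8×334 = 164261 J.
Since 27420 < 164261 J, not all the ice melts; equilibrium is at 0 °C.
m_melted×334 = 27420  ⇒  m_melted ≈ 82.09 g.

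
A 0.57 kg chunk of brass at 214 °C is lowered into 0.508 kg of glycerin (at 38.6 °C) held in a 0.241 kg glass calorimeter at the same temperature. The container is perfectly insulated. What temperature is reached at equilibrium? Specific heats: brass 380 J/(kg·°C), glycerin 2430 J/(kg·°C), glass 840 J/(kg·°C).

T_f ≈ 61.6 °C

Conservation of energy gives ΣQ = 0:
0.57*380*(T − 214) + 0.508*2430*(T − 38.6) + 0.241*840*(T − 38.6) = 0
1653.5 T = 101816
T = 101816 / 1653.5 = 61.6 °C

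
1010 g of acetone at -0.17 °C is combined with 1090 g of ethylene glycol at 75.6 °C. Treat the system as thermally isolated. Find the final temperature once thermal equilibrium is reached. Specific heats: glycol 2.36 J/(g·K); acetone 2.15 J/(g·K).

T_f ≈ 40.9 °C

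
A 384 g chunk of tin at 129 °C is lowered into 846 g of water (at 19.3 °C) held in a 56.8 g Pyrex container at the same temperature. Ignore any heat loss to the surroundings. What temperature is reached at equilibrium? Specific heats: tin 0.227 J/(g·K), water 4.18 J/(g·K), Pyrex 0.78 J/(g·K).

T_f ≈ 21.9 °C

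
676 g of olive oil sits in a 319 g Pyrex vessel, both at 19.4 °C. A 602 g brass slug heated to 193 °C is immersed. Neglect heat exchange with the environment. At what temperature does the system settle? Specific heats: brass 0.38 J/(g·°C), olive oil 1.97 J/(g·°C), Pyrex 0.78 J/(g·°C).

T_f ≈ 41.3 °C

Let T be the final temperature. ΣQ_i = 0:
602·0.38·(T − 193) + 676·1.97·(T − 19.4) + 319·0.78·(T − 19.4) = 0
(228.76 + 1331.7 + 248.82) T = 228.76·193 + 1331.7·19.4 + 248.82·19.4
T = 74813/1809.3 ≈ 41.35 °C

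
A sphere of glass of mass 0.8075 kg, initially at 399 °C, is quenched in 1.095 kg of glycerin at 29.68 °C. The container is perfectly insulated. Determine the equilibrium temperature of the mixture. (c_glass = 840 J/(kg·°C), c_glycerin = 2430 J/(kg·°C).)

Heat lost by the glass equals heat gained by the glycerin:
0.8075*840*(399 − T) = 1.095*2430*(T − 29.68)
678.3(399 − T) = 2660.8(T − 29.68)
3339.1 T = 349616  ⇒  T ≈ 104.70 °C

T_f ≈ 104.7 °C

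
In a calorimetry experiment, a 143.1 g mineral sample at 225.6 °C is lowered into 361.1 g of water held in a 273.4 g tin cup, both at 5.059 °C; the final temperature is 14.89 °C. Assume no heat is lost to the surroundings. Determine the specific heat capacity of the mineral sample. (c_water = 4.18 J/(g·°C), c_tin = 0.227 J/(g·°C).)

c ≈ 0.512 J/(g·°C)

Energy conservation, ΣQ = 0:
143.1·c·(14.89 − 225.6) + 361.1·4.18·(14.89 − 5.059) + 273.4·0.227·(14.89 − 5.059) = 0
-30153 c = -15449
c = -15449/-30153 ≈ 0.5124 J/(g·°C)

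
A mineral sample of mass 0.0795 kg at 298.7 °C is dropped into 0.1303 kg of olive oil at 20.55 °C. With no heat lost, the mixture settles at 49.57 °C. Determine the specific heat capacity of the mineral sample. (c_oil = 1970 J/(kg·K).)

c ≈ 376 J/(kg·K)

Heat lost by the mineral sample = heat gained by the oil:
0.0795·c·(298.7 − 49.57) = 0.1303·1970·(49.57 − 20.55)
19.81 c = 7449.2  ⇒  c ≈ 376.1 J/(kg·K)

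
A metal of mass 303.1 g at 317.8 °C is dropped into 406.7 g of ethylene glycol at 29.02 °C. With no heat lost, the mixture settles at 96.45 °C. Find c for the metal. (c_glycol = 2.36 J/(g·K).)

Conservation of energy gives ΣQ = 0:
303.1·c·(96.45 − 317.8) + 406.7·2.36·(96.45 − 29.02) = 0
-67091 c = -64720
c = -64720/-67091 ≈ 0.9647 J/(g·K)

c ≈ 0.965 J/(g·K)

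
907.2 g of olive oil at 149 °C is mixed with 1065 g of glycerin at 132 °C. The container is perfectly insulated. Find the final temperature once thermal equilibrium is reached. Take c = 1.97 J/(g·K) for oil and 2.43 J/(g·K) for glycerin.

T_f ≈ 138.9 °C

Let T be the final temperature. ΣQ_i = 0:
907.2·1.97·(T − 149) + 1065·2.43·(T − 132) = 0
4375.1 T = 607900
T ≈ 138.94 °C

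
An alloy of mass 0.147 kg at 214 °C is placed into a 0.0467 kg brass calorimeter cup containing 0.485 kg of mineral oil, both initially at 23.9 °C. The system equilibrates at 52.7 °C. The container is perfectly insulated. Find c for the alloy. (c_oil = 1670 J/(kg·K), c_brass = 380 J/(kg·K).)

c ≈ 1010 J/(kg·K)

Taking heat into each body as positive, Σ m c ΔT = 0:
0.147·c·(52.7 − 214) + 0.485·1670·(52.7 − 23.9) + 0.0467·380·(52.7 − 23.9) = 0
-23.71 c = -23838
c = -23838/-23.71 ≈ 1005 J/(kg·K)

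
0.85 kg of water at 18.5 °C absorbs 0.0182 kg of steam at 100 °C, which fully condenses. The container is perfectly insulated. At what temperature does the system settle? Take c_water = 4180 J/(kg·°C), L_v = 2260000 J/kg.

T_f ≈ 31.5 °C

Energy balance with sensible and latent terms:
latent heat released on condensation: 0.0182×2260000 = 41132
  condensed water 100 °C→T: 76.08(T − 100)
  water warms: 0.85×4180×(T − 18.5) = 3553(T − 18.5)
3629.1 T = 41132 + 7607.6 + 65730 = 114470
T ≈ 31.54 °C — below 100 °C, confirming all the steam condensed.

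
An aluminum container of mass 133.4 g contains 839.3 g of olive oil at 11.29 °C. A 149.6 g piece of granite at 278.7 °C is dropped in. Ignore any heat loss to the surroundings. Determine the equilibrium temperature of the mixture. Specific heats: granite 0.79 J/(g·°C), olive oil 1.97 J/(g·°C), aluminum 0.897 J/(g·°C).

T_f ≈ 28.0 °C

Energy conservation, ΣQ = 0:
149.6*0.79*(T − 278.7) + 839.3*1.97*(T − 11.29) + 133.4*0.897*(T − 11.29) = 0
(118.18 + 1653.4 + 119.66) T = 118.18*278.7 + 1653.4*11.29 + 119.66*11.29
T = 52956/1891.3 ≈ 28.00 °C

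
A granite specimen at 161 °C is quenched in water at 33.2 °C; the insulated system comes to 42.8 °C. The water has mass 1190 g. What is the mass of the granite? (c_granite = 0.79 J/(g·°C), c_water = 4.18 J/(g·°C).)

m ≈ 511 g

Heat lost by the granite = heat gained by the water:
m×0.79×(161 − 42.8) = 1190×4.18×(42.8 − 33.2)
93.38 m = 47752  ⇒  m ≈ 511.4 g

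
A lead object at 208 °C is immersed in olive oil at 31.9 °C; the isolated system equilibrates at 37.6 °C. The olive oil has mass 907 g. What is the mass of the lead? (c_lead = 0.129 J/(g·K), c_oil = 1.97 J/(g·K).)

m ≈ 463 g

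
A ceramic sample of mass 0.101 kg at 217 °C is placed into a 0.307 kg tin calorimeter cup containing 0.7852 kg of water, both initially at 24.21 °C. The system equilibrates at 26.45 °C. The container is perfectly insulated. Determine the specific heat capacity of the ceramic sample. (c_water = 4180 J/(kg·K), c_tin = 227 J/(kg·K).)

Heat gained plus heat lost sum to zero:
0.101×c×(26.45 − 217) + 0.7852×4180×(26.45 − 24.21) + 0.307×227×(26.45 − 24.21) = 0
-19.25 c = -7508.1
c = -7508.1/-19.25 ≈ 390.1 J/(kg·K)

c ≈ 390 J/(kg·K)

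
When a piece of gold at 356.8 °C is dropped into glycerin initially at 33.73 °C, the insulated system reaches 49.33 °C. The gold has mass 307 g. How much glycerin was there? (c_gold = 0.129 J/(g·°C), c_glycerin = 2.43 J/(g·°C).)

m ≈ 321 g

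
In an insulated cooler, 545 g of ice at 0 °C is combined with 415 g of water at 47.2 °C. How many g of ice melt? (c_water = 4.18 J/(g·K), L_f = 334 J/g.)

Cooling the water to 0 °C releases 415×4.18×47.2 = 81878 J.
Fully melting the ice requires m_ice L_f = 545×334 = 182030 J.
That's not enough to melt it all — equilibrium is at 0 °C with ice remaining.
Mass melted = 81878/334 ≈ 245.1 g.

m_melted ≈ 245 g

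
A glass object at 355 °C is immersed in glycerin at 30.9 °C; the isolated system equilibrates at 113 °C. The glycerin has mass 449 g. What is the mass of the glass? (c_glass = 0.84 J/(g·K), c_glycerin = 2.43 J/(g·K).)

Conservation of energy gives ΣQ = 0:
m×0.84×(113 − 355) + 449×2.43×(113 − 30.9) = 0
-203.28 m = -89577
m = -89577/-203.28 ≈ 440.7 g

m ≈ 441 g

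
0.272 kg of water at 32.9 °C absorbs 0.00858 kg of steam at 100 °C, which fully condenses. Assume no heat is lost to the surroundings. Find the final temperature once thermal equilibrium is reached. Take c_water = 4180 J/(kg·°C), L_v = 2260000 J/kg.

T_f ≈ 51.5 °C

Net heat exchanged in the isolated system is zero:
steam→water at 100 °C releases m L_v = 0.00858·2260000 = 19391; condensate cools 100→T: 0.00858·4180·(T − 100) = 35.86(T − 100); original water: 1137(T − 32.9)
1172.8 T = 19391 + 3586.4 + 37406 = 60383
T ≈ 51.49 °C (< 100 °C, so full condensation is consistent).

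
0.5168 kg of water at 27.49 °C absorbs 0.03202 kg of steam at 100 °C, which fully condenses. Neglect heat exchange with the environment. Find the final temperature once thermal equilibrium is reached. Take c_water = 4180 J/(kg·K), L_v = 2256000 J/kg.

Net heat exchanged in the isolated system is zero:
steam→water at 100 °C releases m L_v = 0.03202×2256000 = 72237; condensate cools 100→T: 0.03202×4180×(T − 100) = 133.84(T − 100); original water: 2160.2(T − 27.49)
2294.1 T = 72237 + 13384 + 59385 = 145006
T ≈ 63.21 °C — below 100 °C, confirming all the steam condensed.

T_f ≈ 63.2 °C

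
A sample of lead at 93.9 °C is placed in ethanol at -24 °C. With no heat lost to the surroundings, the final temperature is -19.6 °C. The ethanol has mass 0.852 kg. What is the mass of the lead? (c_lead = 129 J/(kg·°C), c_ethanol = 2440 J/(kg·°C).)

m ≈ 0.625 kg

Conservation of energy gives ΣQ = 0:
m·129·(-19.6 − 93.9) + 0.852·2440·(-19.6 − (-24)) = 0
-14642 m = -9147.1
m = -9147.1/-14642 ≈ 0.6247 kg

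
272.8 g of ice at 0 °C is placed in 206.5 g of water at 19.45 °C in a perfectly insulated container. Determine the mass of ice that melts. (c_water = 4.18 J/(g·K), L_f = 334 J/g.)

m_melted ≈ 50.3 g

Heat available from the water dropping to 0 °C: 206.5·4.18·19.45 = 16789 J.
Fully melting the ice requires m_ice L_f = 272.8·334 = 91115 J.
16789 J < 91115 J, so only part of the ice melts and the system sits at 0 °C.
Mass melted = 16789/334 ≈ 50.27 g.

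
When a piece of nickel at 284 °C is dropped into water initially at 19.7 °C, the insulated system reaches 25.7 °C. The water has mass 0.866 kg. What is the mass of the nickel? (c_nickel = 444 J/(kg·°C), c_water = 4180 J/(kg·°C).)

Let T be the final temperature. ΣQ_i = 0:
m×444×(25.7 − 284) + 0.866×4180×(25.7 − 19.7) = 0
-114685 m = -21719
m = -21719/-114685 ≈ 0.1894 kg

m ≈ 0.189 kg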